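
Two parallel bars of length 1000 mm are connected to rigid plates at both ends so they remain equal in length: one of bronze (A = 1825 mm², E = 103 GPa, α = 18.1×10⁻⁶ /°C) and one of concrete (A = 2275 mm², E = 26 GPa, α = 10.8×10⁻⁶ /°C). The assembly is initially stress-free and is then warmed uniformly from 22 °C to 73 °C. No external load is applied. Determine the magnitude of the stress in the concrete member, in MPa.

σ ≈ 7.36 MPa (tensile)

The bronze has the larger α, so on heating it would change length more than the concrete if both were free. The rigid plates force a common final length, so the bronze is put into compression and the concrete into tension, with equal and opposite forces P (no external load).
Equating the net (thermal + elastic) strains gives |α₁ − α₂|·ΔT = P·[1/(A₁E₁) + 1/(A₂E₂)].
|α₁ − α₂|·ΔT = 7.3×10⁻⁶ × 51 = 0.0003723.
1/(A₁E₁) + 1/(A₂E₂) = 1/(1825×103×10³) + 1/(2275×26×10³) = 2.223×10⁻⁸ N⁻¹.
P = 0.0003723 / 2.223×10⁻⁸ = 16750 N = 16.75 kN.
σ_{concrete} = P/A₂ = 16750/2275 = 7.363 MPa, tensile.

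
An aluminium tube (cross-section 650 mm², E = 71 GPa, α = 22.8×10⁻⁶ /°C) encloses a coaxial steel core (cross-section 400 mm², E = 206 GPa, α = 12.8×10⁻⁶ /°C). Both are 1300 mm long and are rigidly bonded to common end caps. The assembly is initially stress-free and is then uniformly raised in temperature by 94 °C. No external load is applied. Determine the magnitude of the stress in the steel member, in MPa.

Equilibrium of a rigid end plate with no external load gives equal and opposite internal forces ±P in the two members. Since α_{aluminium} > α_{steel}, heating drives the aluminium into compression and the steel into tension.
Setting the final lengths equal and cancelling L: (α₁ − α₂)ΔT = P/(A₁E₁) + P/(A₂E₂).
|α₁ − α₂|·ΔT = 10×10⁻⁶ × 94 = 0.00094.
1/(A₁E₁) + 1/(A₂E₂) = 1/(650×71×10³) + 1/(400×206×10³) = 3.38×10⁻⁸ N⁻¹.
P = 0.00094 / 3.38×10⁻⁸ = 27810 N = 27.81 kN.
σ_{steel} = P/A₂ = 27810/400 = 69.52 MPa, tensile.

σ ≈ 69.5 MPa (tensile)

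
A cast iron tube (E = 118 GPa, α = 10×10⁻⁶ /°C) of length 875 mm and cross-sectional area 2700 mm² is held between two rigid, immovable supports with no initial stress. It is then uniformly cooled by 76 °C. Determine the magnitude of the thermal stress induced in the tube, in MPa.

The supports are rigid, so the total axial strain is zero. The restrained thermal strain is ε = αΔT = 10×10⁻⁶ × 76 = 760×10⁻⁶.
Hence σ = E·αΔT = 118×10³ × 760×10⁻⁶ = 89.68 MPa, tensile.

σ ≈ 89.7 MPa (tensile)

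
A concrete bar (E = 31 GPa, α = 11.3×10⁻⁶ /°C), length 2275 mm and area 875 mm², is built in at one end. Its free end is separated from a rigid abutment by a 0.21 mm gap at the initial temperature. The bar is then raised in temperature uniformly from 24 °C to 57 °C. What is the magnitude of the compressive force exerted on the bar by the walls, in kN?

P ≈ 7.61 kN

Free thermal elongation = αΔT L = 11.3×10⁻⁶ × 33 × 2275 = 0.8483 mm.
The gap closes (δ_free > 0.21 mm) and the wall then resists a further 0.8483 − 0.21 = 0.6383 mm of expansion.
So σ = E(δ_free − g)/L = 31×10³ × 0.6383/2275 = 8.698 MPa.
P = σA = 8.698 × 875 = 7.611 kN.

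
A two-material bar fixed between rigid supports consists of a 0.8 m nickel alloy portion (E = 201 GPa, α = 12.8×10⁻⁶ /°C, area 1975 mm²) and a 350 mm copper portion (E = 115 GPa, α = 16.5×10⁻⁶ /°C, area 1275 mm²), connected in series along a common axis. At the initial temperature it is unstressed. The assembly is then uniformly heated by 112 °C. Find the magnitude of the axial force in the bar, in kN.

If the supports were absent, the total length change would be Σ αᵢΔT Lᵢ = 12.8×10⁻⁶×112×800 + 16.5×10⁻⁶×112×350 = 1.794 mm.
Since the ends are fixed, an axial force P builds up, equal in every segment, with P · Σ Lᵢ/(AᵢEᵢ) = δ_free.
The series flexibility is Σ Lᵢ/(AᵢEᵢ) = 800/(1975×201×10³) + 350/(1275×115×10³) = 4.402×10⁻⁶ mm/N.
So P = 1.794 / 4.402×10⁻⁶ = 407.4 kN, compressive.

P ≈ 407 kN (compressive)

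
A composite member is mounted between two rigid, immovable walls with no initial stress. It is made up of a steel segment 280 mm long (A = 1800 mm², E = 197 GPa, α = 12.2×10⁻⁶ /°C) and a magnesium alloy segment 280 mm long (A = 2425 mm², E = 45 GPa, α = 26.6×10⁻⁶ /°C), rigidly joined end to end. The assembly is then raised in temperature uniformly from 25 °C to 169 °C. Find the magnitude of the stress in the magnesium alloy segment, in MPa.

σ ≈ 192 MPa (compressive)

Free thermal expansion of the whole bar: Σ αᵢΔT Lᵢ = 12.2×10⁻⁶×144×280 + 26.6×10⁻⁶×144×280 = 1.564 mm.
The rigid supports impose zero overall length change; the single axial force P common to all segments must satisfy P Σ Lᵢ/(AᵢEᵢ) = δ_free.
The series flexibility is Σ Lᵢ/(AᵢEᵢ) = 280/(1800×197×10³) + 280/(2425×45×10³) = 3.355×10⁻⁶ mm/N.
So P = 1.564 / 3.355×10⁻⁶ = 466.2 kN, compressive.
σ_{magnesium alloy} = P / A = 466200 / 2425 = 192.3 MPa.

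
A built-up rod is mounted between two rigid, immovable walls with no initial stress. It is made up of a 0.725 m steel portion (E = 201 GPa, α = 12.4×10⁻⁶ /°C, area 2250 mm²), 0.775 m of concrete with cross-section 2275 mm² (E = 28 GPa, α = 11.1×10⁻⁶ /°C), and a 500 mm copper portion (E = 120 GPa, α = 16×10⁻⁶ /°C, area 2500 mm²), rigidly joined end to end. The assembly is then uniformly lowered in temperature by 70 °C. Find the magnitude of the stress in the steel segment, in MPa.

σ ≈ 51.6 MPa (tensile)

If the supports were absent, the total length change would be Σ αᵢΔT Lᵢ = 12.4×10⁻⁶×70×725 + 11.1×10⁻⁶×70×775 + 16×10⁻⁶×70×500 = 1.791 mm.
Since the ends are fixed, an axial force P builds up, equal in every segment, with P · Σ Lᵢ/(AᵢEᵢ) = δ_free.
The series flexibility is Σ Lᵢ/(AᵢEᵢ) = 725/(2250×201×10³) + 775/(2275×28×10³) + 500/(2500×120×10³) = 1.544×10⁻⁵ mm/N.
P = 1.791 / 1.544×10⁻⁵ = 116100 N = 116.1 kN, tensile.
σ_{steel} = P / A = 116100 / 2250 = 51.58 MPa.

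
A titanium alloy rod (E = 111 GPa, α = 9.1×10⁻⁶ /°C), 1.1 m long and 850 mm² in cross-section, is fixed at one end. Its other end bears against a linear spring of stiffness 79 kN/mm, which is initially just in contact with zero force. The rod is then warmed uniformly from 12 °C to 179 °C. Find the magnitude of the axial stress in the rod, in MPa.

σ ≈ 80.9 MPa (compressive)

Free thermal expansion: δ_free = αΔT L = 9.1×10⁻⁶ × 167 × 1100 = 1.672 mm.
With a force P in the spring, the elastic change of the rod is PL/(AE) and that of the spring is P/k; compatibility requires their sum to equal δ_free.
So P = δ_free / [L/(AE) + 1/k] = 1.672 / [ 1100/(850×111×10³) + 1/(79×10³) ].
P = 1.672 / 2.432×10⁻⁵ = 68750 N.
σ = P/A = 68750/850 = 80.88 MPa.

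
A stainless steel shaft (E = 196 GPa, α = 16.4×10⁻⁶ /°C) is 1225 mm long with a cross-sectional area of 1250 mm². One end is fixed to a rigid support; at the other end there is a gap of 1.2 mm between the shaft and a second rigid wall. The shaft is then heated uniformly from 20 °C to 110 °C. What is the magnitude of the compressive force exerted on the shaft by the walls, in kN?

Unrestrained expansion: δ_free = αΔT L = 16.4×10⁻⁶ × 90 × 1225 = 1.808 mm.
The gap closes (δ_free > 1.2 mm) and the wall then resists a further 1.808 − 1.2 = 0.6081 mm of expansion.
So σ = E(δ_free − g)/L = 196×10³ × 0.6081/1225 = 97.3 MPa.
P = σA = 97.3 × 1250 = 121.6 kN.

P ≈ 122 kN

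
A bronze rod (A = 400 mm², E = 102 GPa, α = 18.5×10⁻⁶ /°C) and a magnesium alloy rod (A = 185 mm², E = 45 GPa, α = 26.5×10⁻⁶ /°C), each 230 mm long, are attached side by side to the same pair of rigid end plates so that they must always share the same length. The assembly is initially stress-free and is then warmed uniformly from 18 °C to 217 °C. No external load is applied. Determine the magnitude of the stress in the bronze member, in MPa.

Both members must finish at the same length. With the larger α, the magnesium alloy tends to over-expand; the plates restrain it, putting the magnesium alloy in compression and the bronze in tension. With no external load the two internal forces are equal and opposite, magnitude P.
Compatibility of the two members (thermal + elastic change equal): (α₁ − α₂)ΔT = P·[1/(A₁E₁) + 1/(A₂E₂)].
|α₁ − α₂|·ΔT = 8×10⁻⁶ × 199 = 0.001592.
1/(A₁E₁) + 1/(A₂E₂) = 1/(400×102×10³) + 1/(185×45×10³) = 1.446×10⁻⁷ N⁻¹.
P = 0.001592 / 1.446×10⁻⁷ = 11010 N = 11.01 kN.
σ_{bronze} = P/A₁ = 11010/400 = 27.52 MPa, tensile.

σ ≈ 27.5 MPa (tensile)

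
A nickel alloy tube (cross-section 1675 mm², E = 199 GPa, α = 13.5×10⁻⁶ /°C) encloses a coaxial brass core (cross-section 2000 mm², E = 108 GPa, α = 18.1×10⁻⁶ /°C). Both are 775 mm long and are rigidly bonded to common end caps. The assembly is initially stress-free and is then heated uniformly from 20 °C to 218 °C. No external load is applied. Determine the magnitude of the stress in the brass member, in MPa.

σ ≈ 59.7 MPa (compressive)

The brass has the larger α, so on heating it would change length more than the nickel alloy if both were free. The rigid plates force a common final length, so the brass is put into compression and the nickel alloy into tension, with equal and opposite forces P (no external load).
Compatibility of the two members (thermal + elastic change equal): (α₁ − α₂)ΔT = P·[1/(A₁E₁) + 1/(A₂E₂)].
|α₁ − α₂|·ΔT = 4.6×10⁻⁶ × 198 = 0.0009108.
1/(A₁E₁) + 1/(A₂E₂) = 1/(1675×199×10³) + 1/(2000×108×10³) = 7.63×10⁻⁹ N⁻¹.
P = 0.0009108 / 7.63×10⁻⁹ = 119400 N = 119.4 kN.
σ_{brass} = P/A₂ = 119400/2000 = 59.69 MPa, compressive.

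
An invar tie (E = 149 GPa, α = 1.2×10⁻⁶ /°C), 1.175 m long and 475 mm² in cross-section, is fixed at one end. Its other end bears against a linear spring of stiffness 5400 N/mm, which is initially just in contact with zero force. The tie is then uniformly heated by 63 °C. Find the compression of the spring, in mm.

δ ≈ 0.0815 mm

The unrestrained thermal change is αΔT L = 1.2×10⁻⁶ × 63 × 1175 = 0.08883 mm.
Let P be the compressive force at the spring. The tie shortens elastically by PL/(AE) and the spring compresses by P/k; together these equal δ_free.
So P = δ_free / [L/(AE) + 1/k] = 0.08883 / [ 1175/(475×149×10³) + 1/(5400) ].
P = 0.08883 / 0.0002018 = 440.2 N.
Spring compression = P/k = 440.2/(5400) = 0.08152 mm.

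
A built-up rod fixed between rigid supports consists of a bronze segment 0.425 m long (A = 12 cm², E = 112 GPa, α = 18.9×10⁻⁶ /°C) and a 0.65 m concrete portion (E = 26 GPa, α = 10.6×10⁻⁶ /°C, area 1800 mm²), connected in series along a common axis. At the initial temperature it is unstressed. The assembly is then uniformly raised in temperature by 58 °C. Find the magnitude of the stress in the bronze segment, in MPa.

If the supports were absent, the total length change would be Σ αᵢΔT Lᵢ = 18.9×10⁻⁶×58×425 + 10.6×10⁻⁶×58×650 = 0.8655 mm.
The walls prevent any net length change, so an axial force P (same in every segment) develops. Compatibility: P · Σ Lᵢ/(AᵢEᵢ) = δ_free.
The series flexibility is Σ Lᵢ/(AᵢEᵢ) = 425/(1200×112×10³) + 650/(1800×26×10³) = 1.705×10⁻⁵ mm/N.
So P = 0.8655 / 1.705×10⁻⁵ = 50.76 kN, compressive.
σ_{bronze} = P / A = 50760 / 1200 = 42.3 MPa.

σ ≈ 42.3 MPa (compressive)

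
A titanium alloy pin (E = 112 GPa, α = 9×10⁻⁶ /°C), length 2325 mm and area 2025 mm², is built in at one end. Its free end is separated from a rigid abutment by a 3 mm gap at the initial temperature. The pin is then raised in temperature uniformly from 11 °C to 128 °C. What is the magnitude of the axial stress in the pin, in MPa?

Free thermal elongation = αΔT L = 9×10⁻⁶ × 117 × 2325 = 2.448 mm.
This is smaller than the 3 mm clearance, so the pin expands freely without reaching the stop — the stress is zero.

σ ≈ 0 MPa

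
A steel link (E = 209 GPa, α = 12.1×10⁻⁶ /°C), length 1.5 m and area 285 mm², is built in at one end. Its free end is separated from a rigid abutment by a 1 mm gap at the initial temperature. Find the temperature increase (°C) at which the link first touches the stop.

ΔT ≈ 55.1 °C

Contact occurs when the free expansion equals the gap: αΔT L = 1 mm.
So ΔT = g/(αL) = 1/(12.1×10⁻⁶ × 1500) = 55.1 °C.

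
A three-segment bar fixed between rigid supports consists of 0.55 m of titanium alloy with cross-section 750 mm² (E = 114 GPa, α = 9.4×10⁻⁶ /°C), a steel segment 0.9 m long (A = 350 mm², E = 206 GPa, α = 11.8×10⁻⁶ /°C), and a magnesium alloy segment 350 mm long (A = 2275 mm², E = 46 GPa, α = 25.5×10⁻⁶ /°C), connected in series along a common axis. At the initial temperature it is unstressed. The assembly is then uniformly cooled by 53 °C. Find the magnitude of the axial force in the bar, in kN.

Free thermal contraction of the whole bar: Σ αᵢΔT Lᵢ = 9.4×10⁻⁶×53×550 + 11.8×10⁻⁶×53×900 + 25.5×10⁻⁶×53×350 = 1.31 mm.
Since the ends are fixed, an axial force P builds up, equal in every segment, with P · Σ Lᵢ/(AᵢEᵢ) = δ_free.
Σ Lᵢ/(AᵢEᵢ) = 550/(750×114×10³) + 900/(350×206×10³) + 350/(2275×46×10³) = 2.226×10⁻⁵ mm/N.
So P = 1.31 / 2.226×10⁻⁵ = 58.85 kN, tensile.

P ≈ 58.8 kN (tensile)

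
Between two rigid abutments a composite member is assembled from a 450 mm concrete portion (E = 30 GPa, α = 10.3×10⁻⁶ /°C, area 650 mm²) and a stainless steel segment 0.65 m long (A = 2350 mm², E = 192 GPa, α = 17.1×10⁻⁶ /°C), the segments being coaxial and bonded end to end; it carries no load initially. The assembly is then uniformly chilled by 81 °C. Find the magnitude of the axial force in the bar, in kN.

Free thermal contraction of the whole bar: Σ αᵢΔT Lᵢ = 10.3×10⁻⁶×81×450 + 17.1×10⁻⁶×81×650 = 1.276 mm.
The walls prevent any net length change, so an axial force P (same in every segment) develops. Compatibility: P · Σ Lᵢ/(AᵢEᵢ) = δ_free.
Σ Lᵢ/(AᵢEᵢ) = 450/(650×30×10³) + 650/(2350×192×10³) = 2.452×10⁻⁵ mm/N.
P = 1.276 / 2.452×10⁻⁵ = 52030 N = 52.03 kN, tensile.

P ≈ 52 kN (tensile)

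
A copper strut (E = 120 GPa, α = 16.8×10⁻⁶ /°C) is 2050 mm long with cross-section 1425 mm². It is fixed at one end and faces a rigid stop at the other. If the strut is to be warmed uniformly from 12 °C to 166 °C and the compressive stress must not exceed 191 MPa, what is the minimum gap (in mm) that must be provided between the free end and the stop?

g ≈ 2.04 mm

Free expansion if unrestrained: δ_free = αΔT L = 16.8×10⁻⁶ × 154 × 2050 = 5.304 mm.
At the allowable stress the elastic shortening the wall may impose is σL/E = 191 × 2050 / (120×10³) = 3.263 mm.
The gap must absorb the remainder: g_min = 5.304 − 3.263 = 2.041 mm.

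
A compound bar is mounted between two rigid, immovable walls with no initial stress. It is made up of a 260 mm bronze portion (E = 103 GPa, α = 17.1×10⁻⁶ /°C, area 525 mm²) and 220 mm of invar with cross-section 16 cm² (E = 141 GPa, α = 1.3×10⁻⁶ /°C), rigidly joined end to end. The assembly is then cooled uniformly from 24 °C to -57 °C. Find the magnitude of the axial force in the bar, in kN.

If the supports were absent, the total length change would be Σ αᵢΔT Lᵢ = 17.1×10⁻⁶×81×260 + 1.3×10⁻⁶×81×220 = 0.3833 mm.
The rigid supports impose zero overall length change; the single axial force P common to all segments must satisfy P Σ Lᵢ/(AᵢEᵢ) = δ_free.
The series flexibility is Σ Lᵢ/(AᵢEᵢ) = 260/(525×103×10³) + 220/(1600×141×10³) = 5.783×10⁻⁶ mm/N.
So P = 0.3833 / 5.783×10⁻⁶ = 66.28 kN, tensile.

P ≈ 66.3 kN (tensile)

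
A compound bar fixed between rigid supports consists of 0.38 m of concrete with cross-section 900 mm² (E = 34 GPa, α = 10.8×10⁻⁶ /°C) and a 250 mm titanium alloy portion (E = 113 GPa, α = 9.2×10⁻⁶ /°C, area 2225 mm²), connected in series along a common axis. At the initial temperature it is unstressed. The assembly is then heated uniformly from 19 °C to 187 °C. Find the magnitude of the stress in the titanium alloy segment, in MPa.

σ ≈ 36.1 MPa (compressive)

If the supports were absent, the total length change would be Σ αᵢΔT Lᵢ = 10.8×10⁻⁶×168×380 + 9.2×10⁻⁶×168×250 = 1.076 mm.
Since the ends are fixed, an axial force P builds up, equal in every segment, with P · Σ Lᵢ/(AᵢEᵢ) = δ_free.
Σ Lᵢ/(AᵢEᵢ) = 380/(900×34×10³) + 250/(2225×113×10³) = 1.341×10⁻⁵ mm/N.
So P = 1.076 / 1.341×10⁻⁵ = 80.21 kN, compressive.
σ_{titanium alloy} = P / A = 80210 / 2225 = 36.05 MPa.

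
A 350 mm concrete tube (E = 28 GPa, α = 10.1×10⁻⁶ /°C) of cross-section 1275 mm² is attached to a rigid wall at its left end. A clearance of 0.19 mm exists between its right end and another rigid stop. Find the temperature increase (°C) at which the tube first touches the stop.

Contact occurs when the free expansion equals the gap: αΔT L = 0.19 mm.
ΔT = 0.19 / (10.1×10⁻⁶ × 350) = 53.75 °C.

ΔT ≈ 53.7 °C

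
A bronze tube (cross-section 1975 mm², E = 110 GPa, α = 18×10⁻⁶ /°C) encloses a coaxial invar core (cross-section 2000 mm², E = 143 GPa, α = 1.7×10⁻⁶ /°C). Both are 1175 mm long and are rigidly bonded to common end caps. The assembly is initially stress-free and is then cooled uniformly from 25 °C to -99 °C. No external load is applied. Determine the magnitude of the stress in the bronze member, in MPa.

The bronze has the larger α, so on cooling it would change length more than the invar if both were free. The rigid plates force a common final length, so the bronze is put into tension and the invar into compression, with equal and opposite forces P (no external load).
Compatibility of the two members (thermal + elastic change equal): (α₁ − α₂)ΔT = P·[1/(A₁E₁) + 1/(A₂E₂)].
|α₁ − α₂|·ΔT = 16.3×10⁻⁶ × 124 = 0.002021.
1/(A₁E₁) + 1/(A₂E₂) = 1/(1975×110×10³) + 1/(2000×143×10³) = 8.099×10⁻⁹ N⁻¹.
P = 0.002021 / 8.099×10⁻⁹ = 249500 N = 249.5 kN.
σ_{bronze} = P/A₁ = 249500/1975 = 126.4 MPa, tensile.

σ ≈ 126 MPa (tensile)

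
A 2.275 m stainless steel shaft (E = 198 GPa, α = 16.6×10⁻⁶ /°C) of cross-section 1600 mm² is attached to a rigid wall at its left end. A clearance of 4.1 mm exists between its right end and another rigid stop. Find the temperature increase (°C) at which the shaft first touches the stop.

ΔT ≈ 109 °C

Contact occurs when the free expansion equals the gap: αΔT L = 4.1 mm.
So ΔT = g/(αL) = 4.1/(16.6×10⁻⁶ × 2275) = 108.6 °C.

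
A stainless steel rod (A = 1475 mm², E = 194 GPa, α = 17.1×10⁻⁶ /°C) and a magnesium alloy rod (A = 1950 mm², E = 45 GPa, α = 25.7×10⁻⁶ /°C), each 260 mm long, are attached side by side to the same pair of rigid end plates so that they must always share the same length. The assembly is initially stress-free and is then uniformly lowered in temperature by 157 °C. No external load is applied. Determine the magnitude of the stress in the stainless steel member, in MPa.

The magnesium alloy has the larger α, so on cooling it would change length more than the stainless steel if both were free. The rigid plates force a common final length, so the magnesium alloy is put into tension and the stainless steel into compression, with equal and opposite forces P (no external load).
Setting the final lengths equal and cancelling L: (α₁ − α₂)ΔT = P/(A₁E₁) + P/(A₂E₂).
|α₁ − α₂|·ΔT = 8.6×10⁻⁶ × 157 = 0.00135.
1/(A₁E₁) + 1/(A₂E₂) = 1/(1475×194×10³) + 1/(1950×45×10³) = 1.489×10⁻⁸ N⁻¹.
So P = 0.00135 / 1.489×10⁻⁸ = 90.67 kN.
σ_{stainless steel} = P/A₁ = 90670/1475 = 61.47 MPa, compressive.

σ ≈ 61.5 MPa (compressive)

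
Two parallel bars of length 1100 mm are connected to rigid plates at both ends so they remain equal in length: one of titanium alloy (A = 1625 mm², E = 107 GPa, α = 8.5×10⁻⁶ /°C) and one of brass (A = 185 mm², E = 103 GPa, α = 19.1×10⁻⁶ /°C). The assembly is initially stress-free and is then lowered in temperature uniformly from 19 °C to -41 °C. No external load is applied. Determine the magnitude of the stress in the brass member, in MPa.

σ ≈ 59 MPa (tensile)

Both members must finish at the same length. With the larger α, the brass tends to over-contract; the plates restrain it, putting the brass in tension and the titanium alloy in compression. With no external load the two internal forces are equal and opposite, magnitude P.
Setting the final lengths equal and cancelling L: (α₁ − α₂)ΔT = P/(A₁E₁) + P/(A₂E₂).
|α₁ − α₂|·ΔT = 10.6×10⁻⁶ × 60 = 0.000636.
1/(A₁E₁) + 1/(A₂E₂) = 1/(1625×107×10³) + 1/(185×103×10³) = 5.823×10⁻⁸ N⁻¹.
P = 0.000636 / 5.823×10⁻⁸ = 10920 N = 10.92 kN.
σ_{brass} = P/A₂ = 10920/185 = 59.04 MPa, tensile.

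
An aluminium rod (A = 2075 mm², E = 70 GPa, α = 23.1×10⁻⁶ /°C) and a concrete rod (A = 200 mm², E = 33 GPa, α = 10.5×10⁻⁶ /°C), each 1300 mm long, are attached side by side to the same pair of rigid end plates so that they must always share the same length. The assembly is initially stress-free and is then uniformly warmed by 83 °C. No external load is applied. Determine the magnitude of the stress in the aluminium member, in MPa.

σ ≈ 3.18 MPa (compressive)

The aluminium has the larger α, so on heating it would change length more than the concrete if both were free. The rigid plates force a common final length, so the aluminium is put into compression and the concrete into tension, with equal and opposite forces P (no external load).
Setting the final lengths equal and cancelling L: (α₁ − α₂)ΔT = P/(A₁E₁) + P/(A₂E₂).
|α₁ − α₂|·ΔT = 12.6×10⁻⁶ × 83 = 0.001046.
1/(A₁E₁) + 1/(A₂E₂) = 1/(2075×70×10³) + 1/(200×33×10³) = 1.584×10⁻⁷ N⁻¹.
So P = 0.001046 / 1.584×10⁻⁷ = 6.602 kN.
σ_{aluminium} = P/A₁ = 6602/2075 = 3.182 MPa, compressive.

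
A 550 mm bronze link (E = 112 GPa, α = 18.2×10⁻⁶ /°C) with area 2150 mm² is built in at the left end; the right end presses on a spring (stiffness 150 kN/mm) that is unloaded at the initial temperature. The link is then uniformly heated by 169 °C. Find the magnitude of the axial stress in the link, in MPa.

If the spring were absent the link would lengthen by αΔT L = 18.2×10⁻⁶ × 169 × 550 = 1.692 mm.
Let P be the compressive force at the spring. The link shortens elastically by PL/(AE) and the spring compresses by P/k; together these equal δ_free.
So P = δ_free / [L/(AE) + 1/k] = 1.692 / [ 550/(2150×112×10³) + 1/(150×10³) ].
P = 1.692 / 8.951×10⁻⁶ = 189000 N.
σ = P/A = 189000/2150 = 87.91 MPa.

σ ≈ 87.9 MPa (compressive)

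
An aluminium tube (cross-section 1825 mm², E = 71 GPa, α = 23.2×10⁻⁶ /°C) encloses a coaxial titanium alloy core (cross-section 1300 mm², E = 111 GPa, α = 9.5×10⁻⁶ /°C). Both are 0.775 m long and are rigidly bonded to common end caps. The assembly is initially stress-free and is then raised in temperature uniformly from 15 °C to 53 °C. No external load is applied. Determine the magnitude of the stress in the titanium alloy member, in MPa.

Equilibrium of a rigid end plate with no external load gives equal and opposite internal forces ±P in the two members. Since α_{aluminium} > α_{titanium alloy}, heating drives the aluminium into compression and the titanium alloy into tension.
Setting the final lengths equal and cancelling L: (α₁ − α₂)ΔT = P/(A₁E₁) + P/(A₂E₂).
|α₁ − α₂|·ΔT = 13.7×10⁻⁶ × 38 = 0.0005206.
1/(A₁E₁) + 1/(A₂E₂) = 1/(1825×71×10³) + 1/(1300×111×10³) = 1.465×10⁻⁸ N⁻¹.
P = 0.0005206 / 1.465×10⁻⁸ = 35540 N = 35.54 kN.
σ_{titanium alloy} = P/A₂ = 35540/1300 = 27.34 MPa, tensile.

σ ≈ 27.3 MPa (tensile)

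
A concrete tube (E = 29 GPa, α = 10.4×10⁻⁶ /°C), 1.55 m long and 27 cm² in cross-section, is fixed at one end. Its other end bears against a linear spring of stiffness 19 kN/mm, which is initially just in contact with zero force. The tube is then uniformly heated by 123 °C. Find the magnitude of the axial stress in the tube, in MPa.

Free thermal expansion: δ_free = αΔT L = 10.4×10⁻⁶ × 123 × 1550 = 1.983 mm.
Let P be the compressive force at the spring. The tube shortens elastically by PL/(AE) and the spring compresses by P/k; together these equal δ_free.
P [ L/(AE) + 1/k ] = δ_free → P [ 1550/(2700×29×10³) + 1/(19×10³) ] = 1.983.
P = 1.983 / 7.243×10⁻⁵ = 27380 N.
σ = P/A = 27380/2700 = 10.14 MPa.

σ ≈ 10.1 MPa (compressive)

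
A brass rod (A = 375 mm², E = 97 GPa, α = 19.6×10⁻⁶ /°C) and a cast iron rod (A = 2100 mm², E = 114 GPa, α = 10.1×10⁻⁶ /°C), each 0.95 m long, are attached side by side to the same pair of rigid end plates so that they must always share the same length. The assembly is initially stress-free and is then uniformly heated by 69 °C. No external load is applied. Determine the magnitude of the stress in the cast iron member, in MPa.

σ ≈ 9.86 MPa (tensile)

Both members must finish at the same length. With the larger α, the brass tends to over-expand; the plates restrain it, putting the brass in compression and the cast iron in tension. With no external load the two internal forces are equal and opposite, magnitude P.
Equating the net (thermal + elastic) strains gives |α₁ − α₂|·ΔT = P·[1/(A₁E₁) + 1/(A₂E₂)].
|α₁ − α₂|·ΔT = 9.5×10⁻⁶ × 69 = 0.0006555.
1/(A₁E₁) + 1/(A₂E₂) = 1/(375×97×10³) + 1/(2100×114×10³) = 3.167×10⁻⁸ N⁻¹.
So P = 0.0006555 / 3.167×10⁻⁸ = 20.7 kN.
σ_{cast iron} = P/A₂ = 20700/2100 = 9.857 MPa, tensile.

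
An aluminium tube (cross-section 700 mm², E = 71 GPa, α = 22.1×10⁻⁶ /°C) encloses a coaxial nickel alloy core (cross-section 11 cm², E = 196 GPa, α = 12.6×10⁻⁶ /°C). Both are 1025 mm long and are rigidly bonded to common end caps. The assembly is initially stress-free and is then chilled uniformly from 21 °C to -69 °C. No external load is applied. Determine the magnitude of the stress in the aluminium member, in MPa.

σ ≈ 49.3 MPa (tensile)

Both members must finish at the same length. With the larger α, the aluminium tends to over-contract; the plates restrain it, putting the aluminium in tension and the nickel alloy in compression. With no external load the two internal forces are equal and opposite, magnitude P.
Compatibility of the two members (thermal + elastic change equal): (α₁ − α₂)ΔT = P·[1/(A₁E₁) + 1/(A₂E₂)].
|α₁ − α₂|·ΔT = 9.5×10⁻⁶ × 90 = 0.000855.
1/(A₁E₁) + 1/(A₂E₂) = 1/(700×71×10³) + 1/(1100×196×10³) = 2.476×10⁻⁸ N⁻¹.
So P = 0.000855 / 2.476×10⁻⁸ = 34.53 kN.
σ_{aluminium} = P/A₁ = 34530/700 = 49.33 MPa, tensile.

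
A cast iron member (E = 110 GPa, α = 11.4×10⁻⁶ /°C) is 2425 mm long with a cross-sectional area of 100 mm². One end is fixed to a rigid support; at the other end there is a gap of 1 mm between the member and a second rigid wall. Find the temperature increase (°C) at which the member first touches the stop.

The gap closes when αΔT L = 1 mm, since the member is still unstressed at that instant.
So ΔT = g/(αL) = 1/(11.4×10⁻⁶ × 2425) = 36.17 °C.

ΔT ≈ 36.2 °C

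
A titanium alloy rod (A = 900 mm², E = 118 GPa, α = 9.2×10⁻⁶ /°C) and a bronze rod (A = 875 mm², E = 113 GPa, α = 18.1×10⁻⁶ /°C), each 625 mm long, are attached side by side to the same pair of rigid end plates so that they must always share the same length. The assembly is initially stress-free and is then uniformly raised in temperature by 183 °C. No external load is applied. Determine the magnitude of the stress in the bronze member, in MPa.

σ ≈ 95.3 MPa (compressive)

Both members must finish at the same length. With the larger α, the bronze tends to over-expand; the plates restrain it, putting the bronze in compression and the titanium alloy in tension. With no external load the two internal forces are equal and opposite, magnitude P.
Equating the net (thermal + elastic) strains gives |α₁ − α₂|·ΔT = P·[1/(A₁E₁) + 1/(A₂E₂)].
|α₁ − α₂|·ΔT = 8.9×10⁻⁶ × 183 = 0.001629.
1/(A₁E₁) + 1/(A₂E₂) = 1/(900×118×10³) + 1/(875×113×10³) = 1.953×10⁻⁸ N⁻¹.
So P = 0.001629 / 1.953×10⁻⁸ = 83.39 kN.
σ_{bronze} = P/A₂ = 83390/875 = 95.31 MPa, compressive.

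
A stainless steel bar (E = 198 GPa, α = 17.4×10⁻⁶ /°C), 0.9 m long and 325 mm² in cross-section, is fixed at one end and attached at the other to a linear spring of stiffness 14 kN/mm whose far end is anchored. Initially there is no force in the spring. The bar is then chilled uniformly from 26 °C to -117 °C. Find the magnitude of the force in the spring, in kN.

P ≈ 26.2 kN

If the spring were absent the bar would shorten by αΔT L = 17.4×10⁻⁶ × 143 × 900 = 2.239 mm.
With a force P in the spring, the elastic change of the bar is PL/(AE) and that of the spring is P/k; compatibility requires their sum to equal δ_free.
P [ L/(AE) + 1/k ] = δ_free → P [ 900/(325×198×10³) + 1/(14×10³) ] = 2.239.
P = 2.239 / 8.541×10⁻⁵ = 26220 N.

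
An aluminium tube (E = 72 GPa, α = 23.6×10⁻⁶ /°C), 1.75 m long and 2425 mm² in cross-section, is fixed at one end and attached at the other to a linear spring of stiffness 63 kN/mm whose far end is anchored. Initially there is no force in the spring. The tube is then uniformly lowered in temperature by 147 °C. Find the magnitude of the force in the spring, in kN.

P ≈ 234 kN

Free thermal contraction: δ_free = αΔT L = 23.6×10⁻⁶ × 147 × 1750 = 6.071 mm.
With a force P in the spring, the elastic change of the tube is PL/(AE) and that of the spring is P/k; compatibility requires their sum to equal δ_free.
P [ L/(AE) + 1/k ] = δ_free → P [ 1750/(2425×72×10³) + 1/(63×10³) ] = 6.071.
P = 6.071 / 2.59×10⁻⁵ = 234400 N.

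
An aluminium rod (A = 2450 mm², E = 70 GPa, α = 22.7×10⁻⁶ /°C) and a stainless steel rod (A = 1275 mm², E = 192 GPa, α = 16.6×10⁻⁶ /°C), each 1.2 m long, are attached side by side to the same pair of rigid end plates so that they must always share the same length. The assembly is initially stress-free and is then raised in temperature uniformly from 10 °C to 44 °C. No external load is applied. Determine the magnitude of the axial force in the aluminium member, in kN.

P ≈ 20.9 kN (compressive in the aluminium)

The aluminium has the larger α, so on heating it would change length more than the stainless steel if both were free. The rigid plates force a common final length, so the aluminium is put into compression and the stainless steel into tension, with equal and opposite forces P (no external load).
Compatibility of the two members (thermal + elastic change equal): (α₁ − α₂)ΔT = P·[1/(A₁E₁) + 1/(A₂E₂)].
|α₁ − α₂|·ΔT = 6.1×10⁻⁶ × 34 = 0.0002074.
1/(A₁E₁) + 1/(A₂E₂) = 1/(2450×70×10³) + 1/(1275×192×10³) = 9.916×10⁻⁹ N⁻¹.
So P = 0.0002074 / 9.916×10⁻⁹ = 20.92 kN.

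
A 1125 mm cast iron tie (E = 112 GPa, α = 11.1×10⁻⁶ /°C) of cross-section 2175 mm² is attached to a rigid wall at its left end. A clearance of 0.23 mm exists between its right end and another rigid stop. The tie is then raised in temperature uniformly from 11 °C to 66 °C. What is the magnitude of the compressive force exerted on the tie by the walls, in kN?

Unrestrained expansion: δ_free = αΔT L = 11.1×10⁻⁶ × 55 × 1125 = 0.6868 mm.
This exceeds the 0.23 mm gap, so the wall pushes back. The portion of expansion that must be recovered elastically is δ_free − gap = 0.6868 − 0.23 = 0.4568 mm.
Compatibility: PL/(AE) = 0.4568 mm, so σ = P/A = E × (0.4568/1125) = 45.48 MPa.
P = σA = 45.48 × 2175 = 98.92 kN.

P ≈ 98.9 kN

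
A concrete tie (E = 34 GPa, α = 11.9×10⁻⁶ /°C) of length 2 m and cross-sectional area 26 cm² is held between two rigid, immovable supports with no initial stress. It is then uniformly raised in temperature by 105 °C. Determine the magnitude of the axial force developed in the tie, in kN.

Full restraint means ε = 0, so the stress is σ = EαΔT = 34×10³ × 11.9×10⁻⁶ × 105 = 42.48 MPa.
Axial force P = σA = 42.48 × 2600 = 110500 N = 110.5 kN, compressive.

P ≈ 110 kN (compressive)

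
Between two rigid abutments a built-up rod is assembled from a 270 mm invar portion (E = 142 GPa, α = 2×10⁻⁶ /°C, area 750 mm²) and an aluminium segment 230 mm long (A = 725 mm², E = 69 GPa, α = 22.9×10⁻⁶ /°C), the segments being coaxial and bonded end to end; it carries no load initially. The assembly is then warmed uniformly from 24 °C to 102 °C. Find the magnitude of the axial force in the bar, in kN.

P ≈ 63.5 kN (compressive)

If the supports were absent, the total length change would be Σ αᵢΔT Lᵢ = 2×10⁻⁶×78×270 + 22.9×10⁻⁶×78×230 = 0.4529 mm.
The walls prevent any net length change, so an axial force P (same in every segment) develops. Compatibility: P · Σ Lᵢ/(AᵢEᵢ) = δ_free.
Σ Lᵢ/(AᵢEᵢ) = 270/(750×142×10³) + 230/(725×69×10³) = 7.133×10⁻⁶ mm/N.
P = 0.4529 / 7.133×10⁻⁶ = 63500 N = 63.5 kN, compressive.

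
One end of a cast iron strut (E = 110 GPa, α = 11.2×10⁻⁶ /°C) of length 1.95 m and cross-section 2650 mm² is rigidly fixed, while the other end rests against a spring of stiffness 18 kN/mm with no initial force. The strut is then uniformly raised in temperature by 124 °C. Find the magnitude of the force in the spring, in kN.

P ≈ 43.5 kN

The unrestrained thermal change is αΔT L = 11.2×10⁻⁶ × 124 × 1950 = 2.708 mm.
Let P be the compressive force at the spring. The strut shortens elastically by PL/(AE) and the spring compresses by P/k; together these equal δ_free.
P [ L/(AE) + 1/k ] = δ_free → P [ 1950/(2650×110×10³) + 1/(18×10³) ] = 2.708.
P = 2.708 / 6.225×10⁻⁵ = 43510 N.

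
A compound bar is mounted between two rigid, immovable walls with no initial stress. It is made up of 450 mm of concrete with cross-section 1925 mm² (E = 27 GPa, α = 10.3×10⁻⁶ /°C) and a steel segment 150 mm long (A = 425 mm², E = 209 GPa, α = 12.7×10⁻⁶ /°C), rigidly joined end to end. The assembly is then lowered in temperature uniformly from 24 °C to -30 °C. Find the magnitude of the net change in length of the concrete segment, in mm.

With the walls removed the bar would change length by δ_free = Σ αᵢΔT Lᵢ = 10.3×10⁻⁶×54×450 + 12.7×10⁻⁶×54×150 = 0.3532 mm.
Since the ends are fixed, an axial force P builds up, equal in every segment, with P · Σ Lᵢ/(AᵢEᵢ) = δ_free.
Σ Lᵢ/(AᵢEᵢ) = 450/(1925×27×10³) + 150/(425×209×10³) = 1.035×10⁻⁵ mm/N.
Hence P = δ_free / Σ(L/AE) = 0.3532/1.035×10⁻⁵ = 34.13 kN (tensile).
For the concrete segment, free thermal change = 10.3×10⁻⁶×54×450 = 0.2503 mm and elastic change from P = 34130×450/(1925×27×10³) = 0.2955 mm; these oppose, so the net change is 0.0452 mm (segment lengthens).

|ΔL| ≈ 0.0452 mm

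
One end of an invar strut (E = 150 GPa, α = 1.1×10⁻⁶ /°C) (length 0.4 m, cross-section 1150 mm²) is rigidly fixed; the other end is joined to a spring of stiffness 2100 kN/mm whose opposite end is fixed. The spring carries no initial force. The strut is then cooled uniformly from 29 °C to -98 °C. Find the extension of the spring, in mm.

δ ≈ 0.00952 mm

Free thermal contraction: δ_free = αΔT L = 1.1×10⁻⁶ × 127 × 400 = 0.05588 mm.
Let P be the tensile force in the spring. The strut extends elastically by PL/(AE) and the spring stretches by P/k; together these equal δ_free.
P [ L/(AE) + 1/k ] = δ_free → P [ 400/(1150×150×10³) + 1/(2100×10³) ] = 0.05588.
P = 0.05588 / 2.795×10⁻⁶ = 19990 N.
Spring extension = P/k = 19990/(2100×10³) = 0.00952 mm.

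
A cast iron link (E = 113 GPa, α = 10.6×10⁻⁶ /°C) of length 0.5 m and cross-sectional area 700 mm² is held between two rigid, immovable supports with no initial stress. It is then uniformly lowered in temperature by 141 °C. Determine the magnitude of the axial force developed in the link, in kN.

The ends cannot move, so σ = EαΔT = 113×10³ × 10.6×10⁻⁶ × 141 = 168.9 MPa.
Axial force P = σA = 168.9 × 700 = 118200 N = 118.2 kN, tensile.

P ≈ 118 kN (tensile)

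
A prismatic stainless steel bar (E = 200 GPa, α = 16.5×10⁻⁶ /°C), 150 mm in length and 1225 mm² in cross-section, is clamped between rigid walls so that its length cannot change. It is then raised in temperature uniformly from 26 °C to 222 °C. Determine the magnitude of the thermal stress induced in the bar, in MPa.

σ ≈ 647 MPa (compressive)

With length fixed, the mechanical strain must cancel the thermal strain αΔT = 16.5×10⁻⁶ × 196 = 3234×10⁻⁶.
Hence σ = E·αΔT = 200×10³ × 3234×10⁻⁶ = 646.8 MPa, compressive.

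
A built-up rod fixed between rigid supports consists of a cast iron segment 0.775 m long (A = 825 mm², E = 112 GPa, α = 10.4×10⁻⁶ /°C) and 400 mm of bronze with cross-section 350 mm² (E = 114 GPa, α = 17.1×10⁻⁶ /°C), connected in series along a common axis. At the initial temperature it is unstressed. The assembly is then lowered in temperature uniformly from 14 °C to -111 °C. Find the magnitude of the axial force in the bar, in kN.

P ≈ 101 kN (tensile)

Free thermal contraction of the whole bar: Σ αᵢΔT Lᵢ = 10.4×10⁻⁶×125×775 + 17.1×10⁻⁶×125×400 = 1.863 mm.
The walls prevent any net length change, so an axial force P (same in every segment) develops. Compatibility: P · Σ Lᵢ/(AᵢEᵢ) = δ_free.
Σ Lᵢ/(AᵢEᵢ) = 775/(825×112×10³) + 400/(350×114×10³) = 1.841×10⁻⁵ mm/N.
So P = 1.863 / 1.841×10⁻⁵ = 101.2 kN, tensile.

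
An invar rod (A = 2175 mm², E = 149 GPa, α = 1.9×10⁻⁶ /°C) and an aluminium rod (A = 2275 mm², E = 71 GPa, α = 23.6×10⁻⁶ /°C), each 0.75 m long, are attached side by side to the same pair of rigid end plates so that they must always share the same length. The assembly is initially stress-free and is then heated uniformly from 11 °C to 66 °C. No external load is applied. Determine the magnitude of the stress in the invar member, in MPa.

Both members must finish at the same length. With the larger α, the aluminium tends to over-expand; the plates restrain it, putting the aluminium in compression and the invar in tension. With no external load the two internal forces are equal and opposite, magnitude P.
Equating the net (thermal + elastic) strains gives |α₁ − α₂|·ΔT = P·[1/(A₁E₁) + 1/(A₂E₂)].
|α₁ − α₂|·ΔT = 21.7×10⁻⁶ × 55 = 0.001194.
1/(A₁E₁) + 1/(A₂E₂) = 1/(2175×149×10³) + 1/(2275×71×10³) = 9.277×10⁻⁹ N⁻¹.
So P = 0.001194 / 9.277×10⁻⁹ = 128.7 kN.
σ_{invar} = P/A₁ = 128700/2175 = 59.15 MPa, tensile.

σ ≈ 59.2 MPa (tensile)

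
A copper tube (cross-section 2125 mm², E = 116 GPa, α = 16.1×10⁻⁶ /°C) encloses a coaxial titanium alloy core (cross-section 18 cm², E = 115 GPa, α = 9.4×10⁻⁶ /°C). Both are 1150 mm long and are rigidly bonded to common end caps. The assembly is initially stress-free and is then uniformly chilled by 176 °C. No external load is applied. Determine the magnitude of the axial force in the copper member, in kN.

P ≈ 133 kN (tensile in the copper)

Equilibrium of a rigid end plate with no external load gives equal and opposite internal forces ±P in the two members. Since α_{copper} > α_{titanium alloy}, cooling drives the copper into tension and the titanium alloy into compression.
Setting the final lengths equal and cancelling L: (α₁ − α₂)ΔT = P/(A₁E₁) + P/(A₂E₂).
|α₁ − α₂|·ΔT = 6.7×10⁻⁶ × 176 = 0.001179.
1/(A₁E₁) + 1/(A₂E₂) = 1/(2125×116×10³) + 1/(1800×115×10³) = 8.888×10⁻⁹ N⁻¹.
So P = 0.001179 / 8.888×10⁻⁹ = 132.7 kN.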